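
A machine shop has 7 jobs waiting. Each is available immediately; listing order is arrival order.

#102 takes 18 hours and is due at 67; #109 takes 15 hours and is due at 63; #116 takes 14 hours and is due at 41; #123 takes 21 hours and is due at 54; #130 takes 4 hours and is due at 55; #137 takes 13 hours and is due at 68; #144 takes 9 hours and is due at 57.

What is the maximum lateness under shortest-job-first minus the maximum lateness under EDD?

14

SPT (increasing processing time): #130 #144 #137 #116 #109 #102 #123.
#130: 0→4, due 55, lateness -51
#144: 4→13, due 57, lateness -44
#137: 13→26, due 68, lateness -42
#116: 26→40, due 41, lateness -1
#109: 40→55, due 63, lateness -8
#102: 55→73, due 67, lateness 6
#123: 73→94, due 54, lateness 40
Maximum = 40.
EDD (increasing due date): #116 #123 #130 #144 #109 #102 #137.
#116: 0→14, due 41, lateness -27
#123: 14→35, due 54, lateness -19
#130: 35→39, due 55, lateness -16
#144: 39→48, due 57, lateness -9
#109: 48→63, due 63, lateness 0
#102: 63→81, due 67, lateness 14
#137: 81→94, due 68, lateness 26
Maximum = 26.
Difference = 40 − 26 = 14.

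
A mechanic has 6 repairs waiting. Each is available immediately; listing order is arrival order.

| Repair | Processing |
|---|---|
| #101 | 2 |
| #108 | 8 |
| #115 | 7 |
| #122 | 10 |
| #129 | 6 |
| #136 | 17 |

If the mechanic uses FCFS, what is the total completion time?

139

FIFO (arrival order): #101 #108 #115 #122 #129 #136.
#101: 0→2
#108: 2→10
#115: 10→17
#122: 17→27
#129: 27→33
#136: 33→50
Sum = 2+10+17+27+33+50 = 139.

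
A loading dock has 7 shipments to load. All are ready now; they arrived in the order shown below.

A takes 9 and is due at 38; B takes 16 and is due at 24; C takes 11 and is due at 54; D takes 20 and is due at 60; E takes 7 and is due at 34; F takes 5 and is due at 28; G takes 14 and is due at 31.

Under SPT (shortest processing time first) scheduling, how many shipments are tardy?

SPT (increasing processing time): F E A C G B D.
F: 0→5, due 28, tardiness 0
E: 5→12, due 34, tardiness 0
A: 12→21, due 38, tardiness 0
C: 21→32, due 54, tardiness 0
G: 32→46, due 31, tardiness 15
B: 46→62, due 24, tardiness 38
D: 62→82, due 60, tardiness 22
Late shipments: 3.

3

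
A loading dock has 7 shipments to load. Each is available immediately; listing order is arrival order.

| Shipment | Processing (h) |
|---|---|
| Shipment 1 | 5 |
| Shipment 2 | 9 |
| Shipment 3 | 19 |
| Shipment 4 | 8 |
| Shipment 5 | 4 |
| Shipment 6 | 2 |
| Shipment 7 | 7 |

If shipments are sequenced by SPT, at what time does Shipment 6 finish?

SPT (increasing processing time): Shipment 6 Shipment 5 Shipment 1 Shipment 7 Shipment 4 Shipment 2 Shipment 3.
Shipment 6: 0→2

2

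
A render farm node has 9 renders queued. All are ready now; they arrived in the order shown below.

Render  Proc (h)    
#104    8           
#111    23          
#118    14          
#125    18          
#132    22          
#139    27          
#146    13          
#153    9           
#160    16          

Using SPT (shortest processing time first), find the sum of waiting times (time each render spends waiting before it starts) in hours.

SPT (increasing processing time): #104 #153 #146 #118 #160 #125 #132 #111 #139.
#104: waits 0, runs 0→8
#153: waits 8, runs 8→17
#146: waits 17, runs 17→30
#118: waits 30, runs 30→44
#160: waits 44, runs 44→60
#125: waits 60, runs 60→78
#132: waits 78, runs 78→100
#111: waits 100, runs 100→123
#139: waits 123, runs 123→150
Sum = 0+8+17+30+44+60+78+100+123 = 460.

460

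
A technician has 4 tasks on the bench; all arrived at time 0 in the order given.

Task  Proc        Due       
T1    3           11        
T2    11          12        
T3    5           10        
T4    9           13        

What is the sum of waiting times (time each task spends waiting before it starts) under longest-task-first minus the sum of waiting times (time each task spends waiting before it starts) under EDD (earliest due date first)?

24

LPT (decreasing processing time): T2 T4 T3 T1.
T2: waits 0, runs 0→11
T4: waits 11, runs 11→20
T3: waits 20, runs 20→25
T1: waits 25, runs 25→28
Sum = 0+11+20+25 = 56.
EDD (increasing due date): T3 T1 T2 T4.
T3: waits 0, runs 0→5
T1: waits 5, runs 5→8
T2: waits 8, runs 8→19
T4: waits 19, runs 19→28
Sum = 0+5+8+19 = 32.
Difference = 56 − 32 = 24.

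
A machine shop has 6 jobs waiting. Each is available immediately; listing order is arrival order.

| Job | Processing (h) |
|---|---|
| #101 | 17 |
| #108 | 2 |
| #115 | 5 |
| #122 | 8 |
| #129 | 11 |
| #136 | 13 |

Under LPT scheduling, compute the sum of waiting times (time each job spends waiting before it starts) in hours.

LPT (decreasing processing time): #101 #136 #129 #122 #115 #108.
#101: waits 0, runs 0→17
#136: waits 17, runs 17→30
#129: waits 30, runs 30→41
#122: waits 41, runs 41→49
#115: waits 49, runs 49→54
#108: waits 54, runs 54→56
Sum = 0+17+30+41+49+54 = 191.

191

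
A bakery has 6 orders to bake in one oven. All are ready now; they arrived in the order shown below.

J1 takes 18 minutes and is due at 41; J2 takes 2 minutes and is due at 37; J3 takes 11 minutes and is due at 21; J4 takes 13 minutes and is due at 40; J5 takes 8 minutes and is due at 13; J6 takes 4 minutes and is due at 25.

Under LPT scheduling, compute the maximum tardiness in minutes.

37

LPT (decreasing processing time): J1 J4 J3 J5 J6 J2.
J1: 0→18, due 41, tardiness 0
J4: 18→31, due 40, tardiness 0
J3: 31→42, due 21, tardiness 21
J5: 42→50, due 13, tardiness 37
J6: 50→54, due 25, tardiness 29
J2: 54→56, due 37, tardiness 19
Maximum = 37.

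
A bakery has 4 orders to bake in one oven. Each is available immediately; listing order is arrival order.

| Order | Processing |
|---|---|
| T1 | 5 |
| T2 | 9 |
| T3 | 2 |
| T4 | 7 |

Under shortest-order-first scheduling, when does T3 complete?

2

SPT (increasing processing time): T3 T1 T4 T2.
T3: 0→2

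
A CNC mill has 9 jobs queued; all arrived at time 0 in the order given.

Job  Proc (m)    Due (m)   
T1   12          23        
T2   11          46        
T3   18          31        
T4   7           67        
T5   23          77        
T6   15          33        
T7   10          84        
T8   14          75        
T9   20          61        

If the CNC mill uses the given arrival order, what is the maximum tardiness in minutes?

69

FIFO (arrival order): T1 T2 T3 T4 T5 T6 T7 T8 T9.
T1: 0→12, due 23, tardiness 0
T2: 12→23, due 46, tardiness 0
T3: 23→41, due 31, tardiness 10
T4: 41→48, due 67, tardiness 0
T5: 48→71, due 77, tardiness 0
T6: 71→86, due 33, tardiness 53
T7: 86→96, due 84, tardiness 12
T8: 96→110, due 75, tardiness 35
T9: 110→130, due 61, tardiness 69
Maximum = 69.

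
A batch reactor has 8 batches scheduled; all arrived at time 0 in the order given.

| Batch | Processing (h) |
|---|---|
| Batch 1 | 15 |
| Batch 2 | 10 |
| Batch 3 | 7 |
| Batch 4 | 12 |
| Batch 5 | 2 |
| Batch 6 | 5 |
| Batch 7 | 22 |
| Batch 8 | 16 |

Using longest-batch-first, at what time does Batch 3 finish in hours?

82

LPT (decreasing processing time): Batch 7 Batch 8 Batch 1 Batch 4 Batch 2 Batch 3 Batch 6 Batch 5.
Batch 7: 0→22
Batch 8: 22→38
Batch 1: 38→53
Batch 4: 53→65
Batch 2: 65→75
Batch 3: 75→82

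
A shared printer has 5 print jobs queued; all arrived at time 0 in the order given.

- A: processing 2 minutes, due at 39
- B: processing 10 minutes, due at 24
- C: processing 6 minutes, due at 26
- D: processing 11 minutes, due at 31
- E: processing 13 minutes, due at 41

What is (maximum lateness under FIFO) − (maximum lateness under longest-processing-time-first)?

-13

FIFO (arrival order): A B C D E.
A: 0→2, due 39, lateness -37
B: 2→12, due 24, lateness -12
C: 12→18, due 26, lateness -8
D: 18→29, due 31, lateness -2
E: 29→42, due 41, lateness 1
Maximum = 1.
LPT (decreasing processing time): E D B C A.
E: 0→13, due 41, lateness -28
D: 13→24, due 31, lateness -7
B: 24→34, due 24, lateness 10
C: 34→40, due 26, lateness 14
A: 40→42, due 39, lateness 3
Maximum = 14.
Difference = 1 − 14 = -13.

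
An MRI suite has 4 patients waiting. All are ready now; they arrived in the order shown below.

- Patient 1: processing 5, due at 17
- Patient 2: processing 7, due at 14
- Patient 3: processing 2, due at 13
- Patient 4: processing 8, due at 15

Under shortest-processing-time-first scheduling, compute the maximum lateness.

7

SPT (increasing processing time): Patient 3 Patient 1 Patient 2 Patient 4.
Patient 3: 0→2, due 13, lateness -11
Patient 1: 2→7, due 17, lateness -10
Patient 2: 7→14, due 14, lateness 0
Patient 4: 14→22, due 15, lateness 7
Maximum = 7.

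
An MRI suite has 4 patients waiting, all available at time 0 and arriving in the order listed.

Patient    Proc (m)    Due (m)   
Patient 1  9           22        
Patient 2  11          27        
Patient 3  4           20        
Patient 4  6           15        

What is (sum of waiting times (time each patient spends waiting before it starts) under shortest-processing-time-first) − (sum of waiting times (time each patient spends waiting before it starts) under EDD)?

-2

SPT (increasing processing time): Patient 3 Patient 4 Patient 1 Patient 2.
Patient 3: waits 0, runs 0→4
Patient 4: waits 4, runs 4→10
Patient 1: waits 10, runs 10→19
Patient 2: waits 19, runs 19→30
Sum = 0+4+10+19 = 33.
EDD (increasing due date): Patient 4 Patient 3 Patient 1 Patient 2.
Patient 4: waits 0, runs 0→6
Patient 3: waits 6, runs 6→10
Patient 1: waits 10, runs 10→19
Patient 2: waits 19, runs 19→30
Sum = 0+6+10+19 = 35.
Difference = 33 − 35 = -2.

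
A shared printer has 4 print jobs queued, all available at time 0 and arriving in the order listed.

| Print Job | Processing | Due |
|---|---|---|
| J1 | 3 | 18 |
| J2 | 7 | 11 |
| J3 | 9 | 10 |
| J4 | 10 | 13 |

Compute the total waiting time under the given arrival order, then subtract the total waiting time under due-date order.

FIFO (arrival order): J1 J2 J3 J4.
J1: waits 0, runs 0→3
J2: waits 3, runs 3→10
J3: waits 10, runs 10→19
J4: waits 19, runs 19→29
Sum = 0+3+10+19 = 32.
EDD (increasing due date): J3 J2 J4 J1.
J3: waits 0, runs 0→9
J2: waits 9, runs 9→16
J4: waits 16, runs 16→26
J1: waits 26, runs 26→29
Sum = 0+9+16+26 = 51.
Difference = 32 − 51 = -19.

-19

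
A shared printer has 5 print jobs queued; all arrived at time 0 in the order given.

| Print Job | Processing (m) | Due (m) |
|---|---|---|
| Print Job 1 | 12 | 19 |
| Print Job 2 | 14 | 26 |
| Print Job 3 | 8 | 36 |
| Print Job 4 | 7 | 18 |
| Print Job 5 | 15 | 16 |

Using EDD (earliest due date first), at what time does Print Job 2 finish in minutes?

EDD (increasing due date): Print Job 5 Print Job 4 Print Job 1 Print Job 2 Print Job 3.
Print Job 5: 0→15
Print Job 4: 15→22
Print Job 1: 22→34
Print Job 2: 34→48

48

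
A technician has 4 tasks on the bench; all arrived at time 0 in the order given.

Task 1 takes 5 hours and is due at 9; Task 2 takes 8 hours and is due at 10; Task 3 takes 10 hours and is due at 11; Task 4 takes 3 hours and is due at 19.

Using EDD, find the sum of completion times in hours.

EDD (increasing due date): Task 1 Task 2 Task 3 Task 4.
Task 1: 0→5
Task 2: 5→13
Task 3: 13→23
Task 4: 23→26
Sum = 5+13+23+26 = 67.

67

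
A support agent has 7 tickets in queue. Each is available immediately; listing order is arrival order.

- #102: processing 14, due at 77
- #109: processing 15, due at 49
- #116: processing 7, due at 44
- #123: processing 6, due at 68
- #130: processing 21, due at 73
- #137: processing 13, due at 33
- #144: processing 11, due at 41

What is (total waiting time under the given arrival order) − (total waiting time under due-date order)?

FIFO (arrival order): #102 #109 #116 #123 #130 #137 #144.
#102: waits 0, runs 0→14
#109: waits 14, runs 14→29
#116: waits 29, runs 29→36
#123: waits 36, runs 36→42
#130: waits 42, runs 42→63
#137: waits 63, runs 63→76
#144: waits 76, runs 76→87
Sum = 0+14+29+36+42+63+76 = 260.
EDD (increasing due date): #137 #144 #116 #109 #123 #130 #102.
#137: waits 0, runs 0→13
#144: waits 13, runs 13→24
#116: waits 24, runs 24→31
#109: waits 31, runs 31→46
#123: waits 46, runs 46→52
#130: waits 52, runs 52→73
#102: waits 73, runs 73→87
Sum = 0+13+24+31+46+52+73 = 239.
Difference = 260 − 239 = 21.

21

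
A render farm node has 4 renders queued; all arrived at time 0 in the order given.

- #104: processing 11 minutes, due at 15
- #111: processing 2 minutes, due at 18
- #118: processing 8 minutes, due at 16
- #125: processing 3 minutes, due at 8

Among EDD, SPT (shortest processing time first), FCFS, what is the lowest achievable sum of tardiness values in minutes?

EDD (increasing due date): #125 #104 #118 #111.
#125: 0→3, due 8, tardiness 0
#104: 3→14, due 15, tardiness 0
#118: 14→22, due 16, tardiness 6
#111: 22→24, due 18, tardiness 6
Sum = 0+0+6+6 = 12.
SPT (increasing processing time): #111 #125 #118 #104.
#111: 0→2, due 18, tardiness 0
#125: 2→5, due 8, tardiness 0
#118: 5→13, due 16, tardiness 0
#104: 13→24, due 15, tardiness 9
Sum = 0+0+0+9 = 9.
FIFO (arrival order): #104 #111 #118 #125.
#104: 0→11, due 15, tardiness 0
#111: 11→13, due 18, tardiness 0
#118: 13→21, due 16, tardiness 5
#125: 21→24, due 8, tardiness 16
Sum = 0+0+5+16 = 21.
EDD 12, SPT 9, FIFO 21 → minimum 9.

9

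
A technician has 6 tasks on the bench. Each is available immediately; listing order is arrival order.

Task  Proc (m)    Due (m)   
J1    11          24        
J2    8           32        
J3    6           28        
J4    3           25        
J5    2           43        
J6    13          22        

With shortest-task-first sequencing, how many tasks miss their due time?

SPT (increasing processing time): J5 J4 J3 J2 J1 J6.
J5: 0→2, due 43, tardiness 0
J4: 2→5, due 25, tardiness 0
J3: 5→11, due 28, tardiness 0
J2: 11→19, due 32, tardiness 0
J1: 19→30, due 24, tardiness 6
J6: 30→43, due 22, tardiness 21
Late tasks: 2.

2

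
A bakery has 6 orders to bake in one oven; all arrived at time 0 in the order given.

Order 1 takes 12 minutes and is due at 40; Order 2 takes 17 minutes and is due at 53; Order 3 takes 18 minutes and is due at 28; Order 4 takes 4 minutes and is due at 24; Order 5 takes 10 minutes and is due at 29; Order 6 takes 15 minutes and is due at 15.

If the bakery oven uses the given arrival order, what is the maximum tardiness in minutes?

FIFO (arrival order): Order 1 Order 2 Order 3 Order 4 Order 5 Order 6.
Order 1: 0→12, due 40, tardiness 0
Order 2: 12→29, due 53, tardiness 0
Order 3: 29→47, due 28, tardiness 19
Order 4: 47→51, due 24, tardiness 27
Order 5: 51→61, due 29, tardiness 32
Order 6: 61→76, due 15, tardiness 61
Maximum = 61.

61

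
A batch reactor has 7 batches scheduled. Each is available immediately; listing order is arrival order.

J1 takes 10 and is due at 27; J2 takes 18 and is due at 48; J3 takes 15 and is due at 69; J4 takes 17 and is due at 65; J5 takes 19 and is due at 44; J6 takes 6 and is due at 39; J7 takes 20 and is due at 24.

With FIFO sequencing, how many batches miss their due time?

FIFO (arrival order): J1 J2 J3 J4 J5 J6 J7.
J1: 0→10, due 27, tardiness 0
J2: 10→28, due 48, tardiness 0
J3: 28→43, due 69, tardiness 0
J4: 43→60, due 65, tardiness 0
J5: 60→79, due 44, tardiness 35
J6: 79→85, due 39, tardiness 46
J7: 85→105, due 24, tardiness 81
Late batches: 3.

3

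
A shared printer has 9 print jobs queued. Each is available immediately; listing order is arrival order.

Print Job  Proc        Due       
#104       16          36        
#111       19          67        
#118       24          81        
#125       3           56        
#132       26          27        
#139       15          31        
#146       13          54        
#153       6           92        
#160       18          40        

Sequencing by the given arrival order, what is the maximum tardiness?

100

FIFO (arrival order): #104 #111 #118 #125 #132 #139 #146 #153 #160.
#104: 0→16, due 36, tardiness 0
#111: 16→35, due 67, tardiness 0
#118: 35→59, due 81, tardiness 0
#125: 59→62, due 56, tardiness 6
#132: 62→88, due 27, tardiness 61
#139: 88→103, due 31, tardiness 72
#146: 103→116, due 54, tardiness 62
#153: 116→122, due 92, tardiness 30
#160: 122→140, due 40, tardiness 100
Maximum = 100.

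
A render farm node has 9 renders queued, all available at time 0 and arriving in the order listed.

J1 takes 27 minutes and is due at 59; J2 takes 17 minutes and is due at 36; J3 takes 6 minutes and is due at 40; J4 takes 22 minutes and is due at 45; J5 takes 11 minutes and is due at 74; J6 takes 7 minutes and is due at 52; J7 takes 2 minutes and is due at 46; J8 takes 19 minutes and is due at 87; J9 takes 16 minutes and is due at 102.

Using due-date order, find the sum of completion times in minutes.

EDD (increasing due date): J2 J3 J4 J7 J6 J1 J5 J8 J9.
J2: 0→17
J3: 17→23
J4: 23→45
J7: 45→47
J6: 47→54
J1: 54→81
J5: 81→92
J8: 92→111
J9: 111→127
Sum = 17+23+45+47+54+81+92+111+127 = 597.

597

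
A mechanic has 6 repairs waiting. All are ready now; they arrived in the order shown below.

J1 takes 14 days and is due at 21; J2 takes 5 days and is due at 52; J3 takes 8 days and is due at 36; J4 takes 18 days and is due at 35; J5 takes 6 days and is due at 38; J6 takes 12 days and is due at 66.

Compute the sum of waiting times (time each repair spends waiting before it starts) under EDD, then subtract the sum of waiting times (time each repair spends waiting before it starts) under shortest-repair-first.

EDD (increasing due date): J1 J4 J3 J5 J2 J6.
J1: waits 0, runs 0→14
J4: waits 14, runs 14→32
J3: waits 32, runs 32→40
J5: waits 40, runs 40→46
J2: waits 46, runs 46→51
J6: waits 51, runs 51→63
Sum = 0+14+32+40+46+51 = 183.
SPT (increasing processing time): J2 J5 J3 J6 J1 J4.
J2: waits 0, runs 0→5
J5: waits 5, runs 5→11
J3: waits 11, runs 11→19
J6: waits 19, runs 19→31
J1: waits 31, runs 31→45
J4: waits 45, runs 45→63
Sum = 0+5+11+19+31+45 = 111.
Difference = 183 − 111 = 72.

72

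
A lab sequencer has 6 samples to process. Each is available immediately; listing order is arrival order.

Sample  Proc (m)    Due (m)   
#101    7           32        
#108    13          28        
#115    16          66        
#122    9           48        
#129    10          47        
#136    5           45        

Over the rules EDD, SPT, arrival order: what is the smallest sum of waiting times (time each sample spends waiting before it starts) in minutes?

EDD (increasing due date): #108 #101 #136 #129 #122 #115.
#108: waits 0, runs 0→13
#101: waits 13, runs 13→20
#136: waits 20, runs 20→25
#129: waits 25, runs 25→35
#122: waits 35, runs 35→44
#115: waits 44, runs 44→60
Sum = 0+13+20+25+35+44 = 137.
SPT (increasing processing time): #136 #101 #122 #129 #108 #115.
#136: waits 0, runs 0→5
#101: waits 5, runs 5→12
#122: waits 12, runs 12→21
#129: waits 21, runs 21→31
#108: waits 31, runs 31→44
#115: waits 44, runs 44→60
Sum = 0+5+12+21+31+44 = 113.
FIFO (arrival order): #101 #108 #115 #122 #129 #136.
#101: waits 0, runs 0→7
#108: waits 7, runs 7→20
#115: waits 20, runs 20→36
#122: waits 36, runs 36→45
#129: waits 45, runs 45→55
#136: waits 55, runs 55→60
Sum = 0+7+20+36+45+55 = 163.
EDD 137, SPT 113, FIFO 163 → minimum 113.

113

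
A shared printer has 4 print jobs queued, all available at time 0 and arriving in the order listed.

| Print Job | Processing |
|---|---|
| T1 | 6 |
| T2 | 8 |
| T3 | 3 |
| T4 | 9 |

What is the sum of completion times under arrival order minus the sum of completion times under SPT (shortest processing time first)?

8

FIFO (arrival order): T1 T2 T3 T4.
T1: 0→6
T2: 6→14
T3: 14→17
T4: 17→26
Sum = 6+14+17+26 = 63.
SPT (increasing processing time): T3 T1 T2 T4.
T3: 0→3
T1: 3→9
T2: 9→17
T4: 17→26
Sum = 3+9+17+26 = 55.
Difference = 63 − 55 = 8.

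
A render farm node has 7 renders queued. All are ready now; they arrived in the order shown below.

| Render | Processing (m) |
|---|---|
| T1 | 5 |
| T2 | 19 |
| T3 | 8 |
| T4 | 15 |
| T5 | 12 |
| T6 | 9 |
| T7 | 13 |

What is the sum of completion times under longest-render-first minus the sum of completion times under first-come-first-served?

68

LPT (decreasing processing time): T2 T4 T7 T5 T6 T3 T1.
T2: 0→19
T4: 19→34
T7: 34→47
T5: 47→59
T6: 59→68
T3: 68→76
T1: 76→81
Sum = 19+34+47+59+68+76+81 = 384.
FIFO (arrival order): T1 T2 T3 T4 T5 T6 T7.
T1: 0→5
T2: 5→24
T3: 24→32
T4: 32→47
T5: 47→59
T6: 59→68
T7: 68→81
Sum = 5+24+32+47+59+68+81 = 316.
Difference = 384 − 316 = 68.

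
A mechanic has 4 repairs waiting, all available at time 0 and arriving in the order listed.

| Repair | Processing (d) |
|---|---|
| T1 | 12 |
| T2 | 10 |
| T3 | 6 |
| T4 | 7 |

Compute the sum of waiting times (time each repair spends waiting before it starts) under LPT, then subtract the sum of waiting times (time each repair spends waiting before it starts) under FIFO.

1

LPT (decreasing processing time): T1 T2 T4 T3.
T1: waits 0, runs 0→12
T2: waits 12, runs 12→22
T4: waits 22, runs 22→29
T3: waits 29, runs 29→35
Sum = 0+12+22+29 = 63.
FIFO (arrival order): T1 T2 T3 T4.
T1: waits 0, runs 0→12
T2: waits 12, runs 12→22
T3: waits 22, runs 22→28
T4: waits 28, runs 28→35
Sum = 0+12+22+28 = 62.
Difference = 63 − 62 = 1.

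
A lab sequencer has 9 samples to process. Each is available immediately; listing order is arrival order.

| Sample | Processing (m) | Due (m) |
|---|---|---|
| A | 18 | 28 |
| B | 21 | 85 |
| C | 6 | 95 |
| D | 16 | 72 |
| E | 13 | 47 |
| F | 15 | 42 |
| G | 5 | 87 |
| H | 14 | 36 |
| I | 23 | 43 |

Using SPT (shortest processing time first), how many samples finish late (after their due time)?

5

SPT (increasing processing time): G C E H F D A B I.
G: 0→5, due 87, tardiness 0
C: 5→11, due 95, tardiness 0
E: 11→24, due 47, tardiness 0
H: 24→38, due 36, tardiness 2
F: 38→53, due 42, tardiness 11
D: 53→69, due 72, tardiness 0
A: 69→87, due 28, tardiness 59
B: 87→108, due 85, tardiness 23
I: 108→131, due 43, tardiness 88
Late samples: 5.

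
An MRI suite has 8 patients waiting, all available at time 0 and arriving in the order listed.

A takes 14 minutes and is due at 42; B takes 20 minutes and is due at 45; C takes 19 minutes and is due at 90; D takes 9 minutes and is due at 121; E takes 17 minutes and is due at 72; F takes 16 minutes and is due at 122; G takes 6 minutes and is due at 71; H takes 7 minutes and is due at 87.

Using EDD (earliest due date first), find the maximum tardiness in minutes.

0

EDD (increasing due date): A B G E H C D F.
A: 0→14, due 42, tardiness 0
B: 14→34, due 45, tardiness 0
G: 34→40, due 71, tardiness 0
E: 40→57, due 72, tardiness 0
H: 57→64, due 87, tardiness 0
C: 64→83, due 90, tardiness 0
D: 83→92, due 121, tardiness 0
F: 92→108, due 122, tardiness 0
Maximum = 0.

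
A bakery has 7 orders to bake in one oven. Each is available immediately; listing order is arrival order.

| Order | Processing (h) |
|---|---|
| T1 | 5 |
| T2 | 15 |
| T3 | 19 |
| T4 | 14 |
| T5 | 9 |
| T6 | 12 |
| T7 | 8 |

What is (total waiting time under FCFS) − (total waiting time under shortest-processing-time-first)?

68

FIFO (arrival order): T1 T2 T3 T4 T5 T6 T7.
T1: waits 0, runs 0→5
T2: waits 5, runs 5→20
T3: waits 20, runs 20→39
T4: waits 39, runs 39→53
T5: waits 53, runs 53→62
T6: waits 62, runs 62→74
T7: waits 74, runs 74→82
Sum = 0+5+20+39+53+62+74 = 253.
SPT (increasing processing time): T1 T7 T5 T6 T4 T2 T3.
T1: waits 0, runs 0→5
T7: waits 5, runs 5→13
T5: waits 13, runs 13→22
T6: waits 22, runs 22→34
T4: waits 34, runs 34→48
T2: waits 48, runs 48→63
T3: waits 63, runs 63→82
Sum = 0+5+13+22+34+48+63 = 185.
Difference = 253 − 185 = 68.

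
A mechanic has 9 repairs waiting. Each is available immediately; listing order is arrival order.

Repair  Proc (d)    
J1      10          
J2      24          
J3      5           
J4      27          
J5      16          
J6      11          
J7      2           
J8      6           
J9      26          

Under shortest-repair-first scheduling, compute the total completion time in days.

430

SPT (increasing processing time): J7 J3 J8 J1 J6 J5 J2 J9 J4.
J7: 0→2
J3: 2→7
J8: 7→13
J1: 13→23
J6: 23→34
J5: 34→50
J2: 50→74
J9: 74→100
J4: 100→127
Sum = 2+7+13+23+34+50+74+100+127 = 430.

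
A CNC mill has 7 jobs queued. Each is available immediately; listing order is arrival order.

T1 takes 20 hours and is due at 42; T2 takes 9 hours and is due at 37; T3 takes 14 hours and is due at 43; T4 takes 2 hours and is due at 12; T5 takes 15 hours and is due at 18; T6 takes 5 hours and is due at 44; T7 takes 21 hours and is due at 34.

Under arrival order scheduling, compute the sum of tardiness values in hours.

FIFO (arrival order): T1 T2 T3 T4 T5 T6 T7.
T1: 0→20, due 42, tardiness 0
T2: 20→29, due 37, tardiness 0
T3: 29→43, due 43, tardiness 0
T4: 43→45, due 12, tardiness 33
T5: 45→60, due 18, tardiness 42
T6: 60→65, due 44, tardiness 21
T7: 65→86, due 34, tardiness 52
Sum = 0+0+0+33+42+21+52 = 148.

148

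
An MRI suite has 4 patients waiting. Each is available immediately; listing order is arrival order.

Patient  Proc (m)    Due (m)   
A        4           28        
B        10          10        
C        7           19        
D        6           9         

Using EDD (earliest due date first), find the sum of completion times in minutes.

72

EDD (increasing due date): D B C A.
D: 0→6
B: 6→16
C: 16→23
A: 23→27
Sum = 6+16+23+27 = 72.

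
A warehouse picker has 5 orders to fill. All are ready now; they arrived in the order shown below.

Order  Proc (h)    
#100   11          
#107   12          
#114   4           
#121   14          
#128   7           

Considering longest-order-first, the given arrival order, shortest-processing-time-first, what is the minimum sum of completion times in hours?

LPT (decreasing processing time): #121 #107 #100 #128 #114.
#121: 0→14
#107: 14→26
#100: 26→37
#128: 37→44
#114: 44→48
Sum = 14+26+37+44+48 = 169.
FIFO (arrival order): #100 #107 #114 #121 #128.
#100: 0→11
#107: 11→23
#114: 23→27
#121: 27→41
#128: 41→48
Sum = 11+23+27+41+48 = 150.
SPT (increasing processing time): #114 #128 #100 #107 #121.
#114: 0→4
#128: 4→11
#100: 11→22
#107: 22→34
#121: 34→48
Sum = 4+11+22+34+48 = 119.
LPT 169, FIFO 150, SPT 119 → minimum 119.

119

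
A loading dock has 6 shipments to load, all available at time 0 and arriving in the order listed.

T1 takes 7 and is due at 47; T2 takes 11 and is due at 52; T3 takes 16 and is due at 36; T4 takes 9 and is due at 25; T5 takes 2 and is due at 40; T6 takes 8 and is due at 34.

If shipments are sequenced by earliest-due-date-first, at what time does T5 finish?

EDD (increasing due date): T4 T6 T3 T5 T1 T2.
T4: 0→9
T6: 9→17
T3: 17→33
T5: 33→35

35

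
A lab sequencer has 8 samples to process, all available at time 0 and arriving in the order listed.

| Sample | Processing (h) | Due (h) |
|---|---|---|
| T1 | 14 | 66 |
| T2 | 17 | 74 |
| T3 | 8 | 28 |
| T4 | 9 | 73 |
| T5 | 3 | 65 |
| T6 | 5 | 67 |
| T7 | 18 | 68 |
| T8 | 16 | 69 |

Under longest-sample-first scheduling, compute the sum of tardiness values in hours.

LPT (decreasing processing time): T7 T2 T8 T1 T4 T3 T6 T5.
T7: 0→18, due 68, tardiness 0
T2: 18→35, due 74, tardiness 0
T8: 35→51, due 69, tardiness 0
T1: 51→65, due 66, tardiness 0
T4: 65→74, due 73, tardiness 1
T3: 74→82, due 28, tardiness 54
T6: 82→87, due 67, tardiness 20
T5: 87→90, due 65, tardiness 25
Sum = 0+0+0+0+1+54+20+25 = 100.

100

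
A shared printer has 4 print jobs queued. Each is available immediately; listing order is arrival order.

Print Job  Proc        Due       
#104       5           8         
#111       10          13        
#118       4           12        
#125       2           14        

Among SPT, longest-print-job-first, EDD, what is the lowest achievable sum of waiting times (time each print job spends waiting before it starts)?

SPT (increasing processing time): #125 #118 #104 #111.
#125: waits 0, runs 0→2
#118: waits 2, runs 2→6
#104: waits 6, runs 6→11
#111: waits 11, runs 11→21
Sum = 0+2+6+11 = 19.
LPT (decreasing processing time): #111 #104 #118 #125.
#111: waits 0, runs 0→10
#104: waits 10, runs 10→15
#118: waits 15, runs 15→19
#125: waits 19, runs 19→21
Sum = 0+10+15+19 = 44.
EDD (increasing due date): #104 #118 #111 #125.
#104: waits 0, runs 0→5
#118: waits 5, runs 5→9
#111: waits 9, runs 9→19
#125: waits 19, runs 19→21
Sum = 0+5+9+19 = 33.
SPT 19, LPT 44, EDD 33 → minimum 19.

19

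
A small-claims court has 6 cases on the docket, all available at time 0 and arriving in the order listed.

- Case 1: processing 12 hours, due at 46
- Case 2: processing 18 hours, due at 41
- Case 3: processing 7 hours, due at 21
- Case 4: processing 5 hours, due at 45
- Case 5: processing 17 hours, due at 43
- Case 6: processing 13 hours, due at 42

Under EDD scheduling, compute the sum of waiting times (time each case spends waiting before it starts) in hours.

EDD (increasing due date): Case 3 Case 2 Case 6 Case 5 Case 4 Case 1.
Case 3: waits 0, runs 0→7
Case 2: waits 7, runs 7→25
Case 6: waits 25, runs 25→38
Case 5: waits 38, runs 38→55
Case 4: waits 55, runs 55→60
Case 1: waits 60, runs 60→72
Sum = 0+7+25+38+55+60 = 185.

185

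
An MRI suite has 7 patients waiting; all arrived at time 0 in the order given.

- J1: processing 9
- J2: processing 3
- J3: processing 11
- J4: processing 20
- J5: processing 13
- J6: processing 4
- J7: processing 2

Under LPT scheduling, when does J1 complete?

LPT (decreasing processing time): J4 J5 J3 J1 J6 J2 J7.
J4: 0→20
J5: 20→33
J3: 33→44
J1: 44→53

53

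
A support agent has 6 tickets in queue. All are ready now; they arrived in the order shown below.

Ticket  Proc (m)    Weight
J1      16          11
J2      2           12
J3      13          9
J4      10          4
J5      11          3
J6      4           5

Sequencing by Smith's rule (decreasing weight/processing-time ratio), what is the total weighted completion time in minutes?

958

WSPT (decreasing weight/processing-time ratio): J2 J6 J3 J1 J4 J5.
J2: finishes 2, weight 12, w·C = 24
J6: finishes 6, weight 5, w·C = 30
J3: finishes 19, weight 9, w·C = 171
J1: finishes 35, weight 11, w·C = 385
J4: finishes 45, weight 4, w·C = 180
J5: finishes 56, weight 3, w·C = 168
Sum = 24+30+171+385+180+168 = 958.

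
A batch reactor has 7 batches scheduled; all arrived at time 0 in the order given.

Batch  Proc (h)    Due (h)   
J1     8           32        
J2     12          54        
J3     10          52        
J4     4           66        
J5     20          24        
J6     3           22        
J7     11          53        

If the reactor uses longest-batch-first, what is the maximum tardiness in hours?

LPT (decreasing processing time): J5 J2 J7 J3 J1 J4 J6.
J5: 0→20, due 24, tardiness 0
J2: 20→32, due 54, tardiness 0
J7: 32→43, due 53, tardiness 0
J3: 43→53, due 52, tardiness 1
J1: 53→61, due 32, tardiness 29
J4: 61→65, due 66, tardiness 0
J6: 65→68, due 22, tardiness 46
Maximum = 46.

46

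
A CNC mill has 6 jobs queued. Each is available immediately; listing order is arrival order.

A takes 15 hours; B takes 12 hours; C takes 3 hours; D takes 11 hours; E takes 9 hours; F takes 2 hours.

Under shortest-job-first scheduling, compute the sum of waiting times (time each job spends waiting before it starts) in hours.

83

SPT (increasing processing time): F C E D B A.
F: waits 0, runs 0→2
C: waits 2, runs 2→5
E: waits 5, runs 5→14
D: waits 14, runs 14→25
B: waits 25, runs 25→37
A: waits 37, runs 37→52
Sum = 0+2+5+14+25+37 = 83.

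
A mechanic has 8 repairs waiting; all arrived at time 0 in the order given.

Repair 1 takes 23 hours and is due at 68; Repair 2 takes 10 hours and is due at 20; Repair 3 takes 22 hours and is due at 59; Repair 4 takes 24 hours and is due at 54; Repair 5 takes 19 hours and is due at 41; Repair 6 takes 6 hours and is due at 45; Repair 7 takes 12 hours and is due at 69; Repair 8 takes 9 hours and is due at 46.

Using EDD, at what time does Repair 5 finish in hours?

29

EDD (increasing due date): Repair 2 Repair 5 Repair 6 Repair 8 Repair 4 Repair 3 Repair 1 Repair 7.
Repair 2: 0→10
Repair 5: 10→29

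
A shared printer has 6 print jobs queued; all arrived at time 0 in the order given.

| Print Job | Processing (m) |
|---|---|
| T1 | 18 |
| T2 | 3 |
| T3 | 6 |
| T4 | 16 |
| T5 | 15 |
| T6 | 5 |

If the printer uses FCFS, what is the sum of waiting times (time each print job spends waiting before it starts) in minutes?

167

FIFO (arrival order): T1 T2 T3 T4 T5 T6.
T1: waits 0, runs 0→18
T2: waits 18, runs 18→21
T3: waits 21, runs 21→27
T4: waits 27, runs 27→43
T5: waits 43, runs 43→58
T6: waits 58, runs 58→63
Sum = 0+18+21+27+43+58 = 167.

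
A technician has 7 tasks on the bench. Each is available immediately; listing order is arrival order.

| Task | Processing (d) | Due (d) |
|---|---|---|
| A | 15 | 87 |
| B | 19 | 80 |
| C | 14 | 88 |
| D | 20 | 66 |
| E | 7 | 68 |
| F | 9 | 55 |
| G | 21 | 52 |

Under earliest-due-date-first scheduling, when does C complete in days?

EDD (increasing due date): G F D E B A C.
G: 0→21
F: 21→30
D: 30→50
E: 50→57
B: 57→76
A: 76→91
C: 91→105

105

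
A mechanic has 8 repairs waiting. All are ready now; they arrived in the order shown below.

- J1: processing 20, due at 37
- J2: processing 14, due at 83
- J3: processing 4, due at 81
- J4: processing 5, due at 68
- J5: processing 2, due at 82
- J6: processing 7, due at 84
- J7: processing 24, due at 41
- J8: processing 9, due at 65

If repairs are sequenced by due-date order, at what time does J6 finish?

85

EDD (increasing due date): J1 J7 J8 J4 J3 J5 J2 J6.
J1: 0→20
J7: 20→44
J8: 44→53
J4: 53→58
J3: 58→62
J5: 62→64
J2: 64→78
J6: 78→85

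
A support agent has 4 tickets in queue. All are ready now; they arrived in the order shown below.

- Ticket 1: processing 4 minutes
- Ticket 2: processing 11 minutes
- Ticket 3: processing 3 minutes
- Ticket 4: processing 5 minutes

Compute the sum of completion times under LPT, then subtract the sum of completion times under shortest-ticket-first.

LPT (decreasing processing time): Ticket 2 Ticket 4 Ticket 1 Ticket 3.
Ticket 2: 0→11
Ticket 4: 11→16
Ticket 1: 16→20
Ticket 3: 20→23
Sum = 11+16+20+23 = 70.
SPT (increasing processing time): Ticket 3 Ticket 1 Ticket 4 Ticket 2.
Ticket 3: 0→3
Ticket 1: 3→7
Ticket 4: 7→12
Ticket 2: 12→23
Sum = 3+7+12+23 = 45.
Difference = 70 − 45 = 25.

25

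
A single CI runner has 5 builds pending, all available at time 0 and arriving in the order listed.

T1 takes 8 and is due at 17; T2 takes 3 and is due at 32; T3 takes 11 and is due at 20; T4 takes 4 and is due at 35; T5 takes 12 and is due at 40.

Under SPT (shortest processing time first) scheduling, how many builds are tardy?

SPT (increasing processing time): T2 T4 T1 T3 T5.
T2: 0→3, due 32, tardiness 0
T4: 3→7, due 35, tardiness 0
T1: 7→15, due 17, tardiness 0
T3: 15→26, due 20, tardiness 6
T5: 26→38, due 40, tardiness 0
Late builds: 1.

1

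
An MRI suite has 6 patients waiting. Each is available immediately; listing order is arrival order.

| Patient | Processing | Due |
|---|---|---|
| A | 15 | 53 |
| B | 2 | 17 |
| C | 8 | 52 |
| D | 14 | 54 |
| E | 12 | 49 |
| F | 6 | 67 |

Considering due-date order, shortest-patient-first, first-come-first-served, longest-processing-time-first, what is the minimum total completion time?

153

EDD (increasing due date): B E C A D F.
B: 0→2
E: 2→14
C: 14→22
A: 22→37
D: 37→51
F: 51→57
Sum = 2+14+22+37+51+57 = 183.
SPT (increasing processing time): B F C E D A.
B: 0→2
F: 2→8
C: 8→16
E: 16→28
D: 28→42
A: 42→57
Sum = 2+8+16+28+42+57 = 153.
FIFO (arrival order): A B C D E F.
A: 0→15
B: 15→17
C: 17→25
D: 25→39
E: 39→51
F: 51→57
Sum = 15+17+25+39+51+57 = 204.
LPT (decreasing processing time): A D E C F B.
A: 0→15
D: 15→29
E: 29→41
C: 41→49
F: 49→55
B: 55→57
Sum = 15+29+41+49+55+57 = 246.
EDD 183, SPT 153, FIFO 204, LPT 246 → minimum 153.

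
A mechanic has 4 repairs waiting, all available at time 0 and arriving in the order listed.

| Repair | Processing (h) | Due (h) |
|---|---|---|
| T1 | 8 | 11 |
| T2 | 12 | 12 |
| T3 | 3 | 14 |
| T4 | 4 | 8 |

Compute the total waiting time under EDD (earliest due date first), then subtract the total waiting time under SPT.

EDD (increasing due date): T4 T1 T2 T3.
T4: waits 0, runs 0→4
T1: waits 4, runs 4→12
T2: waits 12, runs 12→24
T3: waits 24, runs 24→27
Sum = 0+4+12+24 = 40.
SPT (increasing processing time): T3 T4 T1 T2.
T3: waits 0, runs 0→3
T4: waits 3, runs 3→7
T1: waits 7, runs 7→15
T2: waits 15, runs 15→27
Sum = 0+3+7+15 = 25.
Difference = 40 − 25 = 15.

15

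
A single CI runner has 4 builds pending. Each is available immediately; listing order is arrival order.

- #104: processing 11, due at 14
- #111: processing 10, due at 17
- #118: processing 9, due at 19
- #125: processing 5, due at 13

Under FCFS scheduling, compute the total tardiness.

FIFO (arrival order): #104 #111 #118 #125.
#104: 0→11, due 14, tardiness 0
#111: 11→21, due 17, tardiness 4
#118: 21→30, due 19, tardiness 11
#125: 30→35, due 13, tardiness 22
Sum = 0+4+11+22 = 37.

37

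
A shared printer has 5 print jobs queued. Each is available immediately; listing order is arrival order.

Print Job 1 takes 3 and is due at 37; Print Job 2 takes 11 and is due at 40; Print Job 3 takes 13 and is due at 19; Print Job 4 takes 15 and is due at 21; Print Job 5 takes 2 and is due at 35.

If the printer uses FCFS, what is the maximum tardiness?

21

FIFO (arrival order): Print Job 1 Print Job 2 Print Job 3 Print Job 4 Print Job 5.
Print Job 1: 0→3, due 37, tardiness 0
Print Job 2: 3→14, due 40, tardiness 0
Print Job 3: 14→27, due 19, tardiness 8
Print Job 4: 27→42, due 21, tardiness 21
Print Job 5: 42→44, due 35, tardiness 9
Maximum = 21.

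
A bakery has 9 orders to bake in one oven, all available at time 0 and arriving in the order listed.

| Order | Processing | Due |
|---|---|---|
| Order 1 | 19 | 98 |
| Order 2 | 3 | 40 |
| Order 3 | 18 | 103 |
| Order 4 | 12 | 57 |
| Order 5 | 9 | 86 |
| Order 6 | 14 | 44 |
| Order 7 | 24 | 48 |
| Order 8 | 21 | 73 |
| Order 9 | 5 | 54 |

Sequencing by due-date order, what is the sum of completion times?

EDD (increasing due date): Order 2 Order 6 Order 7 Order 9 Order 4 Order 8 Order 5 Order 1 Order 3.
Order 2: 0→3
Order 6: 3→17
Order 7: 17→41
Order 9: 41→46
Order 4: 46→58
Order 8: 58→79
Order 5: 79→88
Order 1: 88→107
Order 3: 107→125
Sum = 3+17+41+46+58+79+88+107+125 = 564.

564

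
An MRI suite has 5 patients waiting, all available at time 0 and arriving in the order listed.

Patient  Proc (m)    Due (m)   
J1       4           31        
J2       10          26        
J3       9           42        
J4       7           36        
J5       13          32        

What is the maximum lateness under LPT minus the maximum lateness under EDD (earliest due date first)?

11

LPT (decreasing processing time): J5 J2 J3 J4 J1.
J5: 0→13, due 32, lateness -19
J2: 13→23, due 26, lateness -3
J3: 23→32, due 42, lateness -10
J4: 32→39, due 36, lateness 3
J1: 39→43, due 31, lateness 12
Maximum = 12.
EDD (increasing due date): J2 J1 J5 J4 J3.
J2: 0→10, due 26, lateness -16
J1: 10→14, due 31, lateness -17
J5: 14→27, due 32, lateness -5
J4: 27→34, due 36, lateness -2
J3: 34→43, due 42, lateness 1
Maximum = 1.
Difference = 12 − 1 = 11.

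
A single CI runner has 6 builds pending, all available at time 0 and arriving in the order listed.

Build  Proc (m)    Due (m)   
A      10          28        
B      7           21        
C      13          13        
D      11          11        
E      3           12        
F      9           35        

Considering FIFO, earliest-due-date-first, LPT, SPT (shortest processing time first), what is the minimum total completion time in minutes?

FIFO (arrival order): A B C D E F.
A: 0→10
B: 10→17
C: 17→30
D: 30→41
E: 41→44
F: 44→53
Sum = 10+17+30+41+44+53 = 195.
EDD (increasing due date): D E C B A F.
D: 0→11
E: 11→14
C: 14→27
B: 27→34
A: 34→44
F: 44→53
Sum = 11+14+27+34+44+53 = 183.
LPT (decreasing processing time): C D A F B E.
C: 0→13
D: 13→24
A: 24→34
F: 34→43
B: 43→50
E: 50→53
Sum = 13+24+34+43+50+53 = 217.
SPT (increasing processing time): E B F A D C.
E: 0→3
B: 3→10
F: 10→19
A: 19→29
D: 29→40
C: 40→53
Sum = 3+10+19+29+40+53 = 154.
FIFO 195, EDD 183, LPT 217, SPT 154 → minimum 154.

154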